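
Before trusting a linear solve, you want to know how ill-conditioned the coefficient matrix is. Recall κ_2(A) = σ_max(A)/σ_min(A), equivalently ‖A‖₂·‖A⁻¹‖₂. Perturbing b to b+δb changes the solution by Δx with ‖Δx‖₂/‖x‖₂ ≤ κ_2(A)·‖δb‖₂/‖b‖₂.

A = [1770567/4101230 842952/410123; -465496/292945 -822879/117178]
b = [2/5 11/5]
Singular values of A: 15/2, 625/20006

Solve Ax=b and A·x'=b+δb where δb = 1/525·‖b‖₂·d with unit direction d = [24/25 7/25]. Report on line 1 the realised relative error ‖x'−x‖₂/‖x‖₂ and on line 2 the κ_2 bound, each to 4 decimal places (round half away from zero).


0.0043
0.4573

from the listed singular values, σ₁ = 15/2, σ_n = 625/20006
κ = σ_max/σ_min = (15/2)/(625/20006) = 240.0720
worst-case relative error ≤ 240.0720 × 1/525 = 0.4573
solve Ax = b  →  x = [-31.2874 6.7663]
‖b‖ = 2.2361, ‖x‖ = 32.0107
Δx = A⁻¹·δb where δb = 1/525·2.2361·d; ‖Δx‖ = 0.1363
relative error = 0.0043
realised/bound (from unrounded values) ≈ 0.0093


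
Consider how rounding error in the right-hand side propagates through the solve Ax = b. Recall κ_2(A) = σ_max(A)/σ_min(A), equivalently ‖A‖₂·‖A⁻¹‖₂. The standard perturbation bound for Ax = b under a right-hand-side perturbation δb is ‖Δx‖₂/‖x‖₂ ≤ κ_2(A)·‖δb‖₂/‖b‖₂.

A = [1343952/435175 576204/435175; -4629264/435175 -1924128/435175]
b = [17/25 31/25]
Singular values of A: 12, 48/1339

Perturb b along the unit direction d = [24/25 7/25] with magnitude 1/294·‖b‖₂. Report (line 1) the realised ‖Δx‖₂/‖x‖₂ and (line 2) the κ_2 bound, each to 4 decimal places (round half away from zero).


0.0048
1.1386

σ_max = 12, σ_min = 48/1339
condition number: 12 ÷ (48/1339) = 334.7500
bound on ‖Δx‖/‖x‖: κ·ε = 334.7500·1/294 = 1.1386
solve Ax = b  →  x = [-10.8061 25.7179]
‖b‖ = 1.4142, ‖x‖ = 27.8960
Δx = A⁻¹·δb where δb = 1/294·1.4142·d; ‖Δx‖ = 0.1342
dividing the unrounded norms, ‖Δx‖/‖x‖ = 0.0048
realised/bound (from unrounded values) ≈ 0.0042


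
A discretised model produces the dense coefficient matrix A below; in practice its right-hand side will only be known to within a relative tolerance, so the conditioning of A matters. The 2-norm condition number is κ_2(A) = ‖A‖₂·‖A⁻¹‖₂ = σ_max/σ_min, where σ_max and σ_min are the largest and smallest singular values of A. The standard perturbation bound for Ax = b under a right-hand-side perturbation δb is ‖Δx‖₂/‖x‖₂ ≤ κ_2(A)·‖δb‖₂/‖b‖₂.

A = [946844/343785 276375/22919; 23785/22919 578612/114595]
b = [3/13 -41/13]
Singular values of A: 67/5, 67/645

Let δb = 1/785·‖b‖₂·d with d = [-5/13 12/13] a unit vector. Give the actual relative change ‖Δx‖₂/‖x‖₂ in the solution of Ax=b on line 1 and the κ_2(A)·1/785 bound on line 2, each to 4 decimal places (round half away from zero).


0.0013
0.1643

largest singular value 67/5, smallest 67/645
κ_2(A) = (67/5) / (67/645) = 129.0000
worst-case relative error ≤ 129.0000 × 1/785 = 0.1643
solve Ax = b  →  x = [28.1598 -6.4124]
‖b‖ = 3.1623, ‖x‖ = 28.8807
δb = ε·‖b‖·d = [-0.0015 0.0037]; solving A·Δx = δb gives ‖Δx‖ = 0.0388
realised ‖Δx‖/‖x‖ = 0.0013
tightness: 0.0013 against a bound of 0.1643 (unrounded ratio ≈ 0.0082)


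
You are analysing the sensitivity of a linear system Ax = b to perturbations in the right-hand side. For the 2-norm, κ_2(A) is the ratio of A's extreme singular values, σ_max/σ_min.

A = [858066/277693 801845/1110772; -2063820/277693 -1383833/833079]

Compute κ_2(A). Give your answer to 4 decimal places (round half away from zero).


AᵀA = [29559942324/456292321 13301811325/912584642; 13301811325/912584642 215541414121/65706094224]; tr = 2660424217/39087504, det = 14641/271441
λ_max, λ_min = (2660424217/39087504 ± √7077527381035930225/1527832968950016)/2 = 1089/16, 1936/2442969
κ = σ_max/σ_min = (33/4)/(44/1563) = 293.0625

293.0625


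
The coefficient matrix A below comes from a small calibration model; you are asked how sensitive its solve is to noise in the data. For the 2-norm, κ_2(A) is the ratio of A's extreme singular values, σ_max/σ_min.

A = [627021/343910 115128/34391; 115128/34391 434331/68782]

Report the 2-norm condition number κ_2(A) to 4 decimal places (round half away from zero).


AᵀA = [5946716169/409252900 557449776/20462645; 557449776/20462645 836198073/16370116]; tr = 46456173/708050, det = 531441/5664400
eigenvalues of AᵀA: λ = (tr ± √(tr²−4·det))/2 = 6561/100, 81/56644
σ_max=√(6561/100)=(81/10), σ_min=√(81/56644)=(9/238) → κ = 214.2000

214.2000


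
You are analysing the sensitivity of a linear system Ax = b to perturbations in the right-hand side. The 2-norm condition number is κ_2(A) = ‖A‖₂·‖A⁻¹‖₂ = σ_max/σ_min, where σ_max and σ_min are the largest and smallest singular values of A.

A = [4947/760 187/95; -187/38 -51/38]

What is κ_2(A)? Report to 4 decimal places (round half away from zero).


76.0000

AᵀA = [38460409/577600 1401939/72200; 1401939/72200 204901/36100]; tr = 1669553/23104, det = 83521/92416
char-poly roots: 289/4 and 289/23104
σ_max=√(289/4)=(17/2), σ_min=√(289/23104)=(17/152) → κ = 76.0000


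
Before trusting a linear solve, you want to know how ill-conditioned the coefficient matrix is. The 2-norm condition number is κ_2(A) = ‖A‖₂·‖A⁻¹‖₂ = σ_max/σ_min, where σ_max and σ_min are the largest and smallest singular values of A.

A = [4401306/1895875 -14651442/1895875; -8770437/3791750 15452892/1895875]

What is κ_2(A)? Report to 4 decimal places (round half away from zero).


M = AᵀA = [183598743393/17095562500 -157253017194/4273890625; -157253017194/4273890625 539187424308/4273890625]. tr(M)=748911501/5470580, det(M)=187388721/170955625
solving λ² − 748911501/5470580·λ + 187388721/170955625 = 0 gives λ = 13689/100, 54756/6838225
σ_max=√(13689/100)=(117/10), σ_min=√(54756/6838225)=(234/2615) → κ = 130.7500

130.7500


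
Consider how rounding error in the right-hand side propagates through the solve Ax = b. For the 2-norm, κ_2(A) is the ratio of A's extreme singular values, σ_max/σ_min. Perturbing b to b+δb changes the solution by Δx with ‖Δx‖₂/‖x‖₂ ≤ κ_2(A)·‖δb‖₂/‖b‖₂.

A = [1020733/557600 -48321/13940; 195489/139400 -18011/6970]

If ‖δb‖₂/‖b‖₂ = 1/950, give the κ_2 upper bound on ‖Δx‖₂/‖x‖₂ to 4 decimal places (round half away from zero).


M = AᵀA = [66134041729/12436710400 -3099618333/310917760; -3099618333/310917760 145300141/7772944]. tr(M)=1033267361/43033600, det(M)=117649/6885376
char-poly roots: 2401/100 and 1225/1721344
σ_max=√(2401/100)=(49/10), σ_min=√(1225/1721344)=(35/1312) → κ = 183.6800
worst-case relative error ≤ 183.6800 × 1/950 = 0.1933

0.1933


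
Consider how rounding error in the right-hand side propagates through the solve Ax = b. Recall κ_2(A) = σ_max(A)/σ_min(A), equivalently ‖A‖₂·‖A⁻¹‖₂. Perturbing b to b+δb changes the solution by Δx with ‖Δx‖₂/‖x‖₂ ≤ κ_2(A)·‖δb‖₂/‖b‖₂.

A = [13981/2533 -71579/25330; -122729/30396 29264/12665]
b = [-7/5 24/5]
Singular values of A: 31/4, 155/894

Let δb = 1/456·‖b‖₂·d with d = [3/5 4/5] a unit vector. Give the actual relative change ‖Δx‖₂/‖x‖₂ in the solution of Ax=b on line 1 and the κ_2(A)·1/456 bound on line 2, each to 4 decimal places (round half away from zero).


from the listed singular values, σ₁ = 31/4, σ_n = 155/894
κ_2(A) = (31/4) / (155/894) = 44.7000
bound on ‖Δx‖/‖x‖: κ·ε = 44.7000·1/456 = 0.0980
solve Ax = b  →  x = [7.6873 15.5104]
‖b‖₂ = 5.0000 and ‖x‖₂ = 17.3109
re-solving with b+δb shifts x by Δx of norm 0.0632
relative error = 0.0037
tightness: 0.0037 against a bound of 0.0980 (unrounded ratio ≈ 0.0373)

0.0037
0.0980


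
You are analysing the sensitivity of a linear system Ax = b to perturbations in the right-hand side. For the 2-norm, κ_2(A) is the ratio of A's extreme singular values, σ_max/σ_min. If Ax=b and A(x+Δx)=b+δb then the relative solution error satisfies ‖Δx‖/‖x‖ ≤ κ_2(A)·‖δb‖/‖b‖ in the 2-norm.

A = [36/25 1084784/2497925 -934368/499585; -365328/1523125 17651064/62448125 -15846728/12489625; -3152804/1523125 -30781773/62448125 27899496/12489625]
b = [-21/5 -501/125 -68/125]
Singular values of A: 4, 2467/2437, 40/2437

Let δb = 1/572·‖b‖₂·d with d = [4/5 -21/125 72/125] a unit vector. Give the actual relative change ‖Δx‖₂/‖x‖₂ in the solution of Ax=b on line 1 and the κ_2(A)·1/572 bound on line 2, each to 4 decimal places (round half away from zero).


0.0034
0.4260

largest singular value 4, smallest 40/2437
κ = σ_max/σ_min = 4/(40/2437) = 243.7000
perturbation bound = 243.7000·1/572 = 0.4260
solve Ax = b  →  x = [2.7111 -178.9692 -37.2230]
2-norm of b is 5.8310; of x, 182.8192
Δx = A⁻¹·δb where δb = 1/572·5.8310·d; ‖Δx‖ = 0.6211
relative error = 0.0034
realised/bound (from unrounded values) ≈ 0.0080


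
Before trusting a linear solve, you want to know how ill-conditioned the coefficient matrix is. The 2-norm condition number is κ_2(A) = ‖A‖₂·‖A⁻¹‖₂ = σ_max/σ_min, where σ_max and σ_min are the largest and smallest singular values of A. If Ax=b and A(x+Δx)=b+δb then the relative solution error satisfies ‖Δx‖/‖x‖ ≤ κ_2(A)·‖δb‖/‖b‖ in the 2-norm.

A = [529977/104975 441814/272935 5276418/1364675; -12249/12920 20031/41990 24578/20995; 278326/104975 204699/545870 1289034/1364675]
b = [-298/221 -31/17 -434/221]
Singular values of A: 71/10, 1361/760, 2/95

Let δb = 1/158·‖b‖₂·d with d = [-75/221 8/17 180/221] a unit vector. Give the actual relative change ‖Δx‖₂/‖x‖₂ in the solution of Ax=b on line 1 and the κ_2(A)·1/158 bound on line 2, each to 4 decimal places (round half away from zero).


largest singular value 71/10, smallest 2/95
condition number: (71/10) ÷ (2/95) = 337.2500
bound on ‖Δx‖/‖x‖: κ·ε = 337.2500·1/158 = 2.1345
solve Ax = b  →  x = [0.1097 87.4555 -37.1068]
2-norm of b is 3.0000; of x, 95.0021
re-solving with b+δb shifts x by Δx of norm 0.9019
realised ‖Δx‖/‖x‖ = 0.0095
tightness: 0.0095 against a bound of 2.1345 (unrounded ratio ≈ 0.0044)

0.0095
2.1345


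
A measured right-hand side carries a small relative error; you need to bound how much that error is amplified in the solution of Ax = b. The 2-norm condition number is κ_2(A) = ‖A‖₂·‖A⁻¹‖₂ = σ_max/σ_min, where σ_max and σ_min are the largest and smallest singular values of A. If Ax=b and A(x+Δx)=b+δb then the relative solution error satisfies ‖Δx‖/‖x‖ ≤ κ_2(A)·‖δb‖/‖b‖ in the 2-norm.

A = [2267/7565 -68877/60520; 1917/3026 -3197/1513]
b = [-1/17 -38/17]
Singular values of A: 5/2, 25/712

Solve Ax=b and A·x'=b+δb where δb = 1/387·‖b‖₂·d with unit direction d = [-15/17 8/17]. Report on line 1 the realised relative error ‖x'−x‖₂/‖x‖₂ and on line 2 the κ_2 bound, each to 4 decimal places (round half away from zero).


from the listed singular values, σ₁ = 5/2, σ_n = 25/712
condition number: (5/2) ÷ (25/712) = 71.2000
κ_2(A)·‖δb‖/‖b‖ = 0.1840
solve Ax = b  →  x = [-27.5648 -7.2064]
2-norm of b is 2.2361; of x, 28.4912
δb = ε·‖b‖·d = [-0.0051 0.0027]; solving A·Δx = δb gives ‖Δx‖ = 0.1646
relative error = 0.0058
tightness: 0.0058 against a bound of 0.1840 (unrounded ratio ≈ 0.0314)

0.0058
0.1840


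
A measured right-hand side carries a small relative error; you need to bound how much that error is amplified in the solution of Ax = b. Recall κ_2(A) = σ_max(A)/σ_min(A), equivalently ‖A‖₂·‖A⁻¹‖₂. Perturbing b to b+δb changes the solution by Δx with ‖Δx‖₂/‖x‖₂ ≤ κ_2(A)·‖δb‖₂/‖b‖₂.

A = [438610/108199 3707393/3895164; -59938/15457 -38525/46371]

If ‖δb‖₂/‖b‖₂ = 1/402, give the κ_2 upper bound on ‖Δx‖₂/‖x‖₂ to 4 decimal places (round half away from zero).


form AᵀA = [438067016/13920361 1773993565/250566498; 1773993565/250566498 28795607689/18040787856] with trace 354866425/10732176 and determinant 279841/2683044
solving λ² − 354866425/10732176·λ + 279841/2683044 = 0 gives λ = 529/16, 2116/670761
κ = σ_max/σ_min = (23/4)/(46/819) = 102.3750
κ_2(A)·‖δb‖/‖b‖ = 0.2547

0.2547


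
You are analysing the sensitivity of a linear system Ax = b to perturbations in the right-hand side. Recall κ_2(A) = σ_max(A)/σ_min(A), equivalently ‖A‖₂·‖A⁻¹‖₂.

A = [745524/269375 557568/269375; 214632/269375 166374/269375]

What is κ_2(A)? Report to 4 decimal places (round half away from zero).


form AᵀA = [962996688/116100625 722223216/116100625; 722223216/116100625 541699812/116100625] with trace 12037572/928805 and determinant 419904/116100625
λ_max, λ_min = (12037572/928805 ± √3622266484231824/21566968200625)/2 = 324/25, 1296/4644025
κ_2(A) = √(λ_max/λ_min) = √((324/25) / (1296/4644025)) = 215.5000

215.5000


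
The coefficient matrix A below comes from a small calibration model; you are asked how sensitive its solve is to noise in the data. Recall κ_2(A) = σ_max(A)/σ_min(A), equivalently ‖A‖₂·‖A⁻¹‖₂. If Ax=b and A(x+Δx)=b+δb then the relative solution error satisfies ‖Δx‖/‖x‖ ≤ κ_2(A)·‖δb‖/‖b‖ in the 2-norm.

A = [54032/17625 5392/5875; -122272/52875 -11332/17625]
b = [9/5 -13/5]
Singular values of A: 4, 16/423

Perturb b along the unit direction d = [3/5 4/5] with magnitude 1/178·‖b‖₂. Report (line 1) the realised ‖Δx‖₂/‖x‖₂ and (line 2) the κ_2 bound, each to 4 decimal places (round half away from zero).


largest singular value 4, smallest 16/423
condition number: 4 ÷ (16/423) = 105.7500
κ_2(A)·‖δb‖/‖b‖ = 0.5941
solve Ax = b  →  x = [8.1225 -25.1700]
2-norm of b is 3.1623; of x, 26.4481
Δx = A⁻¹·δb where δb = 1/178·3.1623·d; ‖Δx‖ = 0.4697
realised ‖Δx‖/‖x‖ = 0.0178
realised/bound (from unrounded values) ≈ 0.0299

0.0178
0.5941


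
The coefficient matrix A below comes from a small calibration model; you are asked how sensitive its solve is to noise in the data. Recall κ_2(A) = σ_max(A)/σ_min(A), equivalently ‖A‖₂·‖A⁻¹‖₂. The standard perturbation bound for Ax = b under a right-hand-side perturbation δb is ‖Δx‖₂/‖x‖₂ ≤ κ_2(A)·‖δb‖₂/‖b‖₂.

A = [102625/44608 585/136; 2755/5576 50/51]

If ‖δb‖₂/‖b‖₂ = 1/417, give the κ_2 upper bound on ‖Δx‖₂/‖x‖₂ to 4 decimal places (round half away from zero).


form AᵀA = [6554225/1183744 4607875/443904; 4607875/443904 3240025/166464] with trace 921625/36864 and determinant 625/36864
λ_max, λ_min = (921625/36864 ± √849300480625/1358954496)/2 = 25, 25/36864
σ_max=√25=5, σ_min=√(25/36864)=(5/192) → κ = 192.0000
worst-case relative error ≤ 192.0000 × 1/417 = 0.4604

0.4604


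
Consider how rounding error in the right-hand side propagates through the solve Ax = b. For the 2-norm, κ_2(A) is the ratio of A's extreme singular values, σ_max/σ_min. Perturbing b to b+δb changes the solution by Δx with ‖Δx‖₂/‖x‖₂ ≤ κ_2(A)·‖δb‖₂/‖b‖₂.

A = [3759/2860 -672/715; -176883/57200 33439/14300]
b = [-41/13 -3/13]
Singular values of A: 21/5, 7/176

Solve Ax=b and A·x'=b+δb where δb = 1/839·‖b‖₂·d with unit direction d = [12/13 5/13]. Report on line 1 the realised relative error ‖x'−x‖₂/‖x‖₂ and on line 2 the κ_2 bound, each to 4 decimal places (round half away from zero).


σ_max = 21/5, σ_min = 7/176
κ_2(A) = (21/5) / (7/176) = 105.6000
κ_2(A)·‖δb‖/‖b‖ = 0.1259
solve Ax = b  →  x = [-45.4476 -60.2000]
‖b‖ = 3.1623, ‖x‖ = 75.4289
Δx = A⁻¹·δb where δb = 1/839·3.1623·d; ‖Δx‖ = 0.0948
relative error = 0.0013
so the bound overstates the realised error by a factor of ≈ 100.1815 (computed from the unrounded values)

0.0013
0.1259


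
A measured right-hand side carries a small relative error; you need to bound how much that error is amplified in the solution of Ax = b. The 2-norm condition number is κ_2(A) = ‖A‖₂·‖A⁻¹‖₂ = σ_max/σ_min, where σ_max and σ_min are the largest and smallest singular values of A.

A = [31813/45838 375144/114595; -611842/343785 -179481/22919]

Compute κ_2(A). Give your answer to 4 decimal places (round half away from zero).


193.5000

form AᵀA = [10207796449/2797352100 50380946/3108169; 50380946/3108169 5598039969/77704225] with trace 125959093/1664100 and determinant 707281/4622500
char-poly roots: 7569/100 and 841/416025
so κ_2 = √((7569/100) / (841/416025)) = 193.5000


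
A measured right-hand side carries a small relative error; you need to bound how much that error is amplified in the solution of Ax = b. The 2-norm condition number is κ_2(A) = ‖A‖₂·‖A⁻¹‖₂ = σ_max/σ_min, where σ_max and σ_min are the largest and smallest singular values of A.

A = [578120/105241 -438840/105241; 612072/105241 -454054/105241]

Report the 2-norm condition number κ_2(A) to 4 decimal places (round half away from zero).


181.4500

M = AᵀA = [842871424/13169641 -632123568/13169641; -632123568/13169641 474132676/13169641]. tr(M)=1317004100/13169641, det(M)=4000000/13169641
char-poly roots: 100 and 40000/13169641
so κ_2 = √(100 / (40000/13169641)) = 181.4500


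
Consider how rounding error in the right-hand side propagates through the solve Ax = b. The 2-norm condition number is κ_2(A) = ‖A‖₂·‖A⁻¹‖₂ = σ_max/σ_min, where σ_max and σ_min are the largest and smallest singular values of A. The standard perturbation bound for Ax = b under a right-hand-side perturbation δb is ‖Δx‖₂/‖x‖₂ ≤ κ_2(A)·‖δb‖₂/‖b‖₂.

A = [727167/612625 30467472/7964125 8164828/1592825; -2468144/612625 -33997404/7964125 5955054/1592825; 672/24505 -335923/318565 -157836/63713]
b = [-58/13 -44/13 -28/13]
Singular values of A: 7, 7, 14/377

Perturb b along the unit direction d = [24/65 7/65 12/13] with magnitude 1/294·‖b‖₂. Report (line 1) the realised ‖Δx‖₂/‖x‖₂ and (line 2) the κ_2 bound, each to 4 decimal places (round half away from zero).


largest singular value 7, smallest 14/377
condition number: 7 ÷ (14/377) = 188.5000
worst-case relative error ≤ 188.5000 × 1/294 = 0.6412
solve Ax = b  →  x = [-86.0000 59.6484 -25.4725]
2-norm of b is 6.0000; of x, 107.7162
re-solving with b+δb shifts x by Δx of norm 0.5496
relative error = 0.0051
so the bound overstates the realised error by a factor of ≈ 125.6689 (computed from the unrounded values)

0.0051
0.6412


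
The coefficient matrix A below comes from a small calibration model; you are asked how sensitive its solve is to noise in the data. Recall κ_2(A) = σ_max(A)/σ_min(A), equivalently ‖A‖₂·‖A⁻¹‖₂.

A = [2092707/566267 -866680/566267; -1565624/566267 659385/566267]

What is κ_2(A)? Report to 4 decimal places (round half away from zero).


form AᵀA = [6830601097225/320658315289 -2846056284000/320658315289; -2846056284000/320658315289 1185922800625/320658315289] with trace 47435052650/1897386481 and determinant 9765625/1897386481
char-poly roots: 25 and 390625/1897386481
κ = σ_max/σ_min = 5/(625/43559) = 348.4720

348.4720


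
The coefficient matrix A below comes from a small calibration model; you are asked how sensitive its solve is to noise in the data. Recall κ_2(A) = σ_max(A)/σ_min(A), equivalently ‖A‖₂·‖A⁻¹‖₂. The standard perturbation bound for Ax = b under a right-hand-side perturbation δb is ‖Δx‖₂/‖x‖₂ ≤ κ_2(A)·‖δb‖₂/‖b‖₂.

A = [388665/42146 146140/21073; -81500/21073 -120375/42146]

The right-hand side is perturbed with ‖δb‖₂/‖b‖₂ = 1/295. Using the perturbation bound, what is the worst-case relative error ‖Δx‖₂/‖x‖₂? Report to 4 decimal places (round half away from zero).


M = AᵀA = [1051062025/10510564 197071200/2627641; 197071200/2627641 591229225/10510564]. tr(M)=821145625/5255282, det(M)=9765625/42042256
solving λ² − 821145625/5255282·λ + 9765625/42042256 = 0 gives λ = 625/4, 15625/10510564
σ_max=√(625/4)=(25/2), σ_min=√(15625/10510564)=(125/3242) → κ = 324.2000
worst-case relative error ≤ 324.2000 × 1/295 = 1.0990

1.0990


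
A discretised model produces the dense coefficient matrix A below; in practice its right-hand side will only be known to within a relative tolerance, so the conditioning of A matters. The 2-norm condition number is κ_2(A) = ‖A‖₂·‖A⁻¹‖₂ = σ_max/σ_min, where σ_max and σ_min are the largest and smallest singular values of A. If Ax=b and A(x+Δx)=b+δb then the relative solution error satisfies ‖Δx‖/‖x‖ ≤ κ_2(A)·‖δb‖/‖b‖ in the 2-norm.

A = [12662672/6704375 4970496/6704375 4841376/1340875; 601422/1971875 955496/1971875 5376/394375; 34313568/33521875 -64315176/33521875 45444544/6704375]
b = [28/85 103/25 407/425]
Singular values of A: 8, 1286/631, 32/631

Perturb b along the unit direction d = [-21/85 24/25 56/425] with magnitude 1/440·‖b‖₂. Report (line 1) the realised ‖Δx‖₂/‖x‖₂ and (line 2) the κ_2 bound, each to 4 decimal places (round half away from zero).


largest singular value 8, smallest 32/631
condition number: 8 ÷ (32/631) = 157.7500
perturbation bound = 157.7500·1/440 = 0.3585
solve Ax = b  →  x = [-60.2536 45.8035 22.2050]
‖b‖ = 4.2426, ‖x‖ = 78.8766
Δx = A⁻¹·δb where δb = 1/440·4.2426·d; ‖Δx‖ = 0.1901
realised ‖Δx‖/‖x‖ = 0.0024
tightness: 0.0024 against a bound of 0.3585 (unrounded ratio ≈ 0.0067)

0.0024
0.3585


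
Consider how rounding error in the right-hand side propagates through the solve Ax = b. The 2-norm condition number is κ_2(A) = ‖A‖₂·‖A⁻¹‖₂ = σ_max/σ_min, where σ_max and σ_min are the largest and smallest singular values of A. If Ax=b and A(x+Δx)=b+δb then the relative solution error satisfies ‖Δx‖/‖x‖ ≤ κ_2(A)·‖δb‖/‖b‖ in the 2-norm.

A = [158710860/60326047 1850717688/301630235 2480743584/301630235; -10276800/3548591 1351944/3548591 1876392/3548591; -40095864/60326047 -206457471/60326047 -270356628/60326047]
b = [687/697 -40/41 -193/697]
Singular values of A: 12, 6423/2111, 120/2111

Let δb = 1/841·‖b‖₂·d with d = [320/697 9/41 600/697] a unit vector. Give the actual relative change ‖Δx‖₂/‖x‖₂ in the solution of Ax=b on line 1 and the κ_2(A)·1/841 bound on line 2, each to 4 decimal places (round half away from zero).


0.0872
0.2510

largest singular value 12, smallest 120/2111
condition number: 12 ÷ (120/2111) = 211.1000
worst-case relative error ≤ 211.1000 × 1/841 = 0.2510
solve Ax = b  →  x = [0.3389 0.0055 0.0073]
2-norm of b is 1.4142; of x, 0.3391
Δx = A⁻¹·δb where δb = 1/841·1.4142·d; ‖Δx‖ = 0.0296
dividing the unrounded norms, ‖Δx‖/‖x‖ = 0.0872
tightness: 0.0872 against a bound of 0.2510 (unrounded ratio ≈ 0.3476)


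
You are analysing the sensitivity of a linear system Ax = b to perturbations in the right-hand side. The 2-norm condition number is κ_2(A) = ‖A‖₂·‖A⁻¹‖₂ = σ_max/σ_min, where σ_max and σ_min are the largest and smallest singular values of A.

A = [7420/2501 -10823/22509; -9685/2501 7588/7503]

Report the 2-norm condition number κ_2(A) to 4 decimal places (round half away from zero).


AᵀA = [3630625/152561 -7336000/1373049; -7336000/1373049 15496025/12357441]; tr = 7550650/301401, det = 390625/301401
eigenvalues of AᵀA: λ = (tr ± √(tr²−4·det))/2 = 25, 15625/301401
κ = σ_max/σ_min = 5/(125/549) = 21.9600

21.9600


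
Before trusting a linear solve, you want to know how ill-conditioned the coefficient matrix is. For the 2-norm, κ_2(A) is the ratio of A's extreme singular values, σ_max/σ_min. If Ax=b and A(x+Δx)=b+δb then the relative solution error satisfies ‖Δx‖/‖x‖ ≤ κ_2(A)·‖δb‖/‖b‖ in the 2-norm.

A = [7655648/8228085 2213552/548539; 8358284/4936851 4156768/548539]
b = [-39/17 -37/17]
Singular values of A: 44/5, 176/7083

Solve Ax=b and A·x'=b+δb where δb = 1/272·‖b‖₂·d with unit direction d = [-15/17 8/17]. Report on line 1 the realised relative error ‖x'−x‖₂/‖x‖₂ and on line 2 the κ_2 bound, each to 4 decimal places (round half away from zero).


largest singular value 44/5, smallest 176/7083
κ = σ_max/σ_min = (44/5)/(176/7083) = 354.1500
κ_2(A)·‖δb‖/‖b‖ = 1.3020
solve Ax = b  →  x = [-39.3376 8.5015]
‖b‖₂ = 3.1623 and ‖x‖₂ = 40.2458
Δx = A⁻¹·δb where δb = 1/272·3.1623·d; ‖Δx‖ = 0.4679
dividing the unrounded norms, ‖Δx‖/‖x‖ = 0.0116
tightness: 0.0116 against a bound of 1.3020 (unrounded ratio ≈ 0.0089)

0.0116
1.3020


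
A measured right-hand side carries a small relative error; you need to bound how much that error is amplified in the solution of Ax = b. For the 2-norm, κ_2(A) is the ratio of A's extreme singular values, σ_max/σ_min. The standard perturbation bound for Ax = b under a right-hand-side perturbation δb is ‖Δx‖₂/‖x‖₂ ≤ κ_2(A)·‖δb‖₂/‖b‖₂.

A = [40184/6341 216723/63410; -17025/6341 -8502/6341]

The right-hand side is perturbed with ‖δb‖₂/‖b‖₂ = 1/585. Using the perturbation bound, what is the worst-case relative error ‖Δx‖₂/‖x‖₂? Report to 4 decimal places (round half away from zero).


form AᵀA = [1904604481/40208281 5078131266/201041405; 5078131266/201041405 54197259129/4020828100] with trace 846566461/13912900 and determinant 257049/556516
λ_max, λ_min = (846566461/13912900 ± √716317143186854521/193568786410000)/2 = 1521/25, 4225/556516
κ = σ_max/σ_min = (39/5)/(65/746) = 89.5200
perturbation bound = 89.5200·1/585 = 0.1530

0.1530


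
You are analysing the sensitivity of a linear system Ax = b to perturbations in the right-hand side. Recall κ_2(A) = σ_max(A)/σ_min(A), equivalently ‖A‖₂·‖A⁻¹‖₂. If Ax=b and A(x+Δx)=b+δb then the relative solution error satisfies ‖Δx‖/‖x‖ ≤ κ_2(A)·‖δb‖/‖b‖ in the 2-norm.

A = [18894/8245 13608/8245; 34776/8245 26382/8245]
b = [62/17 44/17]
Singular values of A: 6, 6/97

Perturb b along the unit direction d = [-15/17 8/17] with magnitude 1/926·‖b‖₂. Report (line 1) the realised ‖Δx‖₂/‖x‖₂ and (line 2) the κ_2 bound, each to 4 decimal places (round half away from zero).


0.0024
0.1048

from the listed singular values, σ₁ = 6, σ_n = 6/97
condition number: 6 ÷ (6/97) = 97.0000
perturbation bound = 97.0000·1/926 = 0.1048
solve Ax = b  →  x = [19.9333 -25.4667]
‖b‖₂ = 4.4721 and ‖x‖₂ = 32.3402
Δx = A⁻¹·δb where δb = 1/926·4.4721·d; ‖Δx‖ = 0.0781
relative error = 0.0024
so the bound overstates the realised error by a factor of ≈ 43.3889 (computed from the unrounded values)


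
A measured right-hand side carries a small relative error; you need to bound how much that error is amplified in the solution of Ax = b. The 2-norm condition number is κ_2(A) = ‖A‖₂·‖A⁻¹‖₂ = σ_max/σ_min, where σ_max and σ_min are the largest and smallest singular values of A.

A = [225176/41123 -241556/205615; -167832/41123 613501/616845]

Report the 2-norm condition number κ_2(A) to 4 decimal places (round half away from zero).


75.2250

form AᵀA = [78871811200/1691101129 -17742862760/1691101129; -17742862760/1691101129 36061087489/15219910161] with trace 443728369/9054081 and determinant 3841600/9054081
char-poly roots: 49 and 78400/9054081
so κ_2 = √(49 / (78400/9054081)) = 75.2250


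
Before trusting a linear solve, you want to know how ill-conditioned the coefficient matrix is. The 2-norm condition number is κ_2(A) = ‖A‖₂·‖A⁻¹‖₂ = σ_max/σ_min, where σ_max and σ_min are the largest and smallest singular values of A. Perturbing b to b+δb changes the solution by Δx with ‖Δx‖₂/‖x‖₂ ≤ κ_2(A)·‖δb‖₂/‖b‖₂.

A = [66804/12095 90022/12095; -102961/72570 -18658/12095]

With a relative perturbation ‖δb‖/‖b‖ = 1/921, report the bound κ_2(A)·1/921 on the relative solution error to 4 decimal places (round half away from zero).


form AᵀA = [101880337/3132900 11303993/261075; 11303993/261075 5028008/87025] with trace 11315545/125316 and determinant 130321/31329
solving λ² − 11315545/125316·λ + 130321/31329 = 0 gives λ = 361/4, 1444/31329
σ_max=√(361/4)=(19/2), σ_min=√(1444/31329)=(38/177) → κ = 44.2500
worst-case relative error ≤ 44.2500 × 1/921 = 0.0480

0.0480


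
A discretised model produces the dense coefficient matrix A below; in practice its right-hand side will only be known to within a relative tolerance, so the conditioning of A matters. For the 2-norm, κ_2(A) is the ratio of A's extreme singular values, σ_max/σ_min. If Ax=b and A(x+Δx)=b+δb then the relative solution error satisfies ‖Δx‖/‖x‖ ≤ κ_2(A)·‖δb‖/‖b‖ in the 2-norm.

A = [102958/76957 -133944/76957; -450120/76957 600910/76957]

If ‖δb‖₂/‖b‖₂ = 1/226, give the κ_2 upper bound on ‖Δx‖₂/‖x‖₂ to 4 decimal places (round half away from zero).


form AᵀA = [126834244/3523129 -169108992/3523129; -169108992/3523129 225481156/3523129] with trace 352315400/3523129 and determinant 250000/3523129
eigenvalues of AᵀA: λ = (tr ± √(tr²−4·det))/2 = 100, 2500/3523129
κ_2(A) = √(λ_max/λ_min) = √(100 / (2500/3523129)) = 375.4000
bound on ‖Δx‖/‖x‖: κ·ε = 375.4000·1/226 = 1.6611

1.6611


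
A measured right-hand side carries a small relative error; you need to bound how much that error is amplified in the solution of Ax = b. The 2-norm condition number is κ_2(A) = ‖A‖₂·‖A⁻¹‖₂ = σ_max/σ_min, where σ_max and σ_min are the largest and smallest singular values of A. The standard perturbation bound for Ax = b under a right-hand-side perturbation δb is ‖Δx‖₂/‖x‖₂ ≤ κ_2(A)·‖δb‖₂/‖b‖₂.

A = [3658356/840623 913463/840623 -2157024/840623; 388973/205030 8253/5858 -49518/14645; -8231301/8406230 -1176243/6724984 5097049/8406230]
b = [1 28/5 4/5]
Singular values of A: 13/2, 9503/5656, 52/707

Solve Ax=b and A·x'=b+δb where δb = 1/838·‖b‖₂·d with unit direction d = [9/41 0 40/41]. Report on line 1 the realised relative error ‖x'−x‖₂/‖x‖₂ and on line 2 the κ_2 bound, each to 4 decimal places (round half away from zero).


0.0067
0.1055

largest singular value 13/2, smallest 52/707
κ = σ_max/σ_min = (13/2)/(52/707) = 88.3750
perturbation bound = 88.3750·1/838 = 0.1055
solve Ax = b  →  x = [-1.1963 13.3766 3.2462]
‖b‖ = 5.7446, ‖x‖ = 13.8167
with δb = [0.0015 0.0000 0.0067], A·Δx = δb → ‖Δx‖ = 0.0932
realised ‖Δx‖/‖x‖ = 0.0067
so the bound overstates the realised error by a factor of ≈ 15.6337 (computed from the unrounded values)


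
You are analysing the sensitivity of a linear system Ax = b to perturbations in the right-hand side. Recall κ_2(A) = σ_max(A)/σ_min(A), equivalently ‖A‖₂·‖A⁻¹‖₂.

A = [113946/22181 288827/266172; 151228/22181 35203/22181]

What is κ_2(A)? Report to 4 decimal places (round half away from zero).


AᵀA = [35853598900/491996761 16132472125/983993522; 16132472125/983993522 261873210025/70847533584]; tr = 3227121625/42146064, det = 1500625/2634129
solving λ² − 3227121625/42146064·λ + 1500625/2634129 = 0 gives λ = 1225/16, 19600/2634129
so κ_2 = √((1225/16) / (19600/2634129)) = 101.4375

101.4375


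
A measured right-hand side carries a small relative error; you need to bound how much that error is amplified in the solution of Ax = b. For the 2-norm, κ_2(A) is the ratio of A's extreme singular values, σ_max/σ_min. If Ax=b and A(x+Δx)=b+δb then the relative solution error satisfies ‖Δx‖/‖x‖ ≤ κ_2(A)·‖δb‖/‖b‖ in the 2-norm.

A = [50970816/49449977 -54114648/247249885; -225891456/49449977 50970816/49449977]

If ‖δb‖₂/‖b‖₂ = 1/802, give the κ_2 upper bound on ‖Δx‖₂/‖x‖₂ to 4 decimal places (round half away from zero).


form AᵀA = [31900638892032/1454669973409 -35887939895808/7273349867045; -35887939895808/7273349867045 40380129221184/36366749335225] with trace 498450982464/21633997225 and determinant 84934656/21633997225
λ_max, λ_min = (498450982464/21633997225 ± √248446032014877994192896/468029835931307700625)/2 = 576/25, 147456/865359889
κ_2(A) = √(λ_max/λ_min) = √((576/25) / (147456/865359889)) = 367.7125
bound on ‖Δx‖/‖x‖: κ·ε = 367.7125·1/802 = 0.4585

0.4585


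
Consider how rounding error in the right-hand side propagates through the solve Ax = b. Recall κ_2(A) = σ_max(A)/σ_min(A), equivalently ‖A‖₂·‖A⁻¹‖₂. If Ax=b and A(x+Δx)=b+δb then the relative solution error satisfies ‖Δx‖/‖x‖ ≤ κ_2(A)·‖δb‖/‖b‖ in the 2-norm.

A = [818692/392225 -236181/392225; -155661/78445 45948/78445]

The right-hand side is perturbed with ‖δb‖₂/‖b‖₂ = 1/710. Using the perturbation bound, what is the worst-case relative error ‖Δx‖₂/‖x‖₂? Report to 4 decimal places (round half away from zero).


0.4572

form AᵀA = [1517259529/182925625 -442529472/182925625; -442529472/182925625 129086721/182925625] with trace 2634154/292681 and determinant 225/292681
λ_max, λ_min = (2634154/292681 ± √6938503882816/85662167761)/2 = 9, 25/292681
κ = σ_max/σ_min = 3/(5/541) = 324.6000
worst-case relative error ≤ 324.6000 × 1/710 = 0.4572


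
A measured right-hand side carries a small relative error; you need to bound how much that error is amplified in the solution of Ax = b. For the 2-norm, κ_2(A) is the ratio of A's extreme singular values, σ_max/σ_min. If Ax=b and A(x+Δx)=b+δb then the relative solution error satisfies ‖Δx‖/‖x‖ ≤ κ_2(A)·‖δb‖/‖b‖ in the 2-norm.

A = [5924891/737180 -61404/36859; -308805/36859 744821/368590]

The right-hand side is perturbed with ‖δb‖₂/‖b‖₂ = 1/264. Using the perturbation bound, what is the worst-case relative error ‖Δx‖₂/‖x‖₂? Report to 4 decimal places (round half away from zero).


0.2348

M = AᵀA = [87096961441/646176400 -489786507/16154410; -489786507/16154410 1107970801/161544100]. tr(M)=10889809/76880, det(M)=200533921/38440000
solving λ² − 10889809/76880·λ + 200533921/38440000 = 0 gives λ = 14161/100, 14161/384400
σ_max=√(14161/100)=(119/10), σ_min=√(14161/384400)=(119/620) → κ = 62.0000
bound on ‖Δx‖/‖x‖: κ·ε = 62.0000·1/264 = 0.2348


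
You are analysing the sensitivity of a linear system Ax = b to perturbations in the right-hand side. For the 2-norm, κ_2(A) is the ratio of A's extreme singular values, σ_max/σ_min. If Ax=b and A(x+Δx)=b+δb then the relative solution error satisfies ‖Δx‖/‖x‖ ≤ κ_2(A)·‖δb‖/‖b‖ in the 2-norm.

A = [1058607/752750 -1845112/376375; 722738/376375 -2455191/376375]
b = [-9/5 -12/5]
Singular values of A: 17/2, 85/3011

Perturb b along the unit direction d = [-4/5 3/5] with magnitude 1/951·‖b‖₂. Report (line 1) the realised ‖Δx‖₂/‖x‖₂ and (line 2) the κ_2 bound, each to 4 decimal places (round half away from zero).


0.3166
0.3166

largest singular value 17/2, smallest 85/3011
κ_2(A) = (17/2) / (85/3011) = 301.1000
κ_2(A)·‖δb‖/‖b‖ = 0.3166
solve Ax = b  →  x = [-0.0988 0.3388]
‖b‖ = 3.0000, ‖x‖ = 0.3529
Δx = A⁻¹·δb where δb = 1/951·3.0000·d; ‖Δx‖ = 0.1117
relative error = 0.3166
realised/bound = 1 exactly: the bound is attained for this b and d


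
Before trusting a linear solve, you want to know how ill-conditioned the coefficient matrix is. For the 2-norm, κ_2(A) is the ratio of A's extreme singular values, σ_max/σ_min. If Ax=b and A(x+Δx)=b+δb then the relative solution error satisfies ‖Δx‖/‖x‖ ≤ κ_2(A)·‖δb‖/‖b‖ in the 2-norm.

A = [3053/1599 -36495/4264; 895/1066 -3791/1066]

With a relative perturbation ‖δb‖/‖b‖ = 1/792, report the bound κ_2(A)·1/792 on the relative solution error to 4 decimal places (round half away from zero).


M = AᵀA = [263269/60516 -259915/13448; -259915/13448 9241609/107584]. tr(M)=51985/576, det(M)=361/2304
solving λ² − 51985/576·λ + 361/2304 = 0 gives λ = 361/4, 1/576
so κ_2 = √((361/4) / (1/576)) = 228.0000
perturbation bound = 228.0000·1/792 = 0.2879

0.2879


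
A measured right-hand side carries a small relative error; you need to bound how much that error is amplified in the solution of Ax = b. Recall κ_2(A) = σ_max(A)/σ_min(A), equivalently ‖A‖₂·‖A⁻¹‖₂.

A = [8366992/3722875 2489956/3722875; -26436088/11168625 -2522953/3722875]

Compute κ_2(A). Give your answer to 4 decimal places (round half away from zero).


192.5625

form AᵀA = [316034659904/29664253125 30724692824/9888084375; 30724692824/9888084375 2988150469/3296028125] with trace 2743424113/237314025 and determinant 21381376/5932850625
solving λ² − 2743424113/237314025·λ + 21381376/5932850625 = 0 gives λ = 289/25, 73984/237314025
so κ_2 = √((289/25) / (73984/237314025)) = 192.5625


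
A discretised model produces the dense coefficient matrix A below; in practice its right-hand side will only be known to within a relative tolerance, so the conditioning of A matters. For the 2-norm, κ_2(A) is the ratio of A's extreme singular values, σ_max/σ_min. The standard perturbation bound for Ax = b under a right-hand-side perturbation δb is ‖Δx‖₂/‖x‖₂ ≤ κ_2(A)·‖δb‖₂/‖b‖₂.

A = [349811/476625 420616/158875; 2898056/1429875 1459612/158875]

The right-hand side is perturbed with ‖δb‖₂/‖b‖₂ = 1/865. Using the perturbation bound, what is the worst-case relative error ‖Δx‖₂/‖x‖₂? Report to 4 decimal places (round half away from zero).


0.0806

form AᵀA = [15200061121/3271268025 298972520/14538969; 298972520/14538969 3691816016/40386025] with trace 186934657/1946025 and determinant 92236816/48650625
char-poly roots: 2401/25 and 38416/1946025
σ_max=√(2401/25)=(49/5), σ_min=√(38416/1946025)=(196/1395) → κ = 69.7500
κ_2(A)·‖δb‖/‖b‖ = 0.0806


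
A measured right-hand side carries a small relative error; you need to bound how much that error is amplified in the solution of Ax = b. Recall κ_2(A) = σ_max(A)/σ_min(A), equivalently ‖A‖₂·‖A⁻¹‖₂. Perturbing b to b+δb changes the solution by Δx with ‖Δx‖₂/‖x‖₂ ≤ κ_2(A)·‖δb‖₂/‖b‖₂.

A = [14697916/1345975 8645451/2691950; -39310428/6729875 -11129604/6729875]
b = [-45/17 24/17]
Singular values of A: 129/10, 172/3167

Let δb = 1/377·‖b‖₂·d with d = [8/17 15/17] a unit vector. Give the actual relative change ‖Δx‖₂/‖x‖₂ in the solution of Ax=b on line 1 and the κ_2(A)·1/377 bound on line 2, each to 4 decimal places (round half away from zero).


largest singular value 129/10, smallest 172/3167
condition number: (129/10) ÷ (172/3167) = 237.5250
perturbation bound = 237.5250·1/377 = 0.6300
solve Ax = b  →  x = [-0.2233 -0.0651]
2-norm of b is 3.0000; of x, 0.2326
with δb = [0.0037 0.0070], A·Δx = δb → ‖Δx‖ = 0.1465
dividing the unrounded norms, ‖Δx‖/‖x‖ = 0.6300
tightness: 0.6300 against a bound of 0.6300; the bound is attained (ratio 1)

0.6300
0.6300


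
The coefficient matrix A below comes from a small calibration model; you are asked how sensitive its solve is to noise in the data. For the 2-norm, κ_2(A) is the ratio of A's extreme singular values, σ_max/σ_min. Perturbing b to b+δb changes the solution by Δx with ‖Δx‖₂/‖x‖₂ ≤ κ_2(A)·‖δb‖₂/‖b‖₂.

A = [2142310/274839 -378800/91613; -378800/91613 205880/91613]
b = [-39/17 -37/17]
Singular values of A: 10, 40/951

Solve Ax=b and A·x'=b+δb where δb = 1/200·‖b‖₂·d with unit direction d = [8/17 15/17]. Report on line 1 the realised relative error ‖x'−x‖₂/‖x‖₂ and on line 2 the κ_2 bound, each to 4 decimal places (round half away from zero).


from the listed singular values, σ₁ = 10, σ_n = 40/951
κ_2(A) = 10 / (40/951) = 237.7500
worst-case relative error ≤ 237.7500 × 1/200 = 1.1888
solve Ax = b  →  x = [-33.6529 -62.8868]
2-norm of b is 3.1623; of x, 71.3251
δb = ε·‖b‖·d = [0.0074 0.0140]; solving A·Δx = δb gives ‖Δx‖ = 0.3759
relative error = 0.0053
realised/bound (from unrounded values) ≈ 0.0044

0.0053
1.1888
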